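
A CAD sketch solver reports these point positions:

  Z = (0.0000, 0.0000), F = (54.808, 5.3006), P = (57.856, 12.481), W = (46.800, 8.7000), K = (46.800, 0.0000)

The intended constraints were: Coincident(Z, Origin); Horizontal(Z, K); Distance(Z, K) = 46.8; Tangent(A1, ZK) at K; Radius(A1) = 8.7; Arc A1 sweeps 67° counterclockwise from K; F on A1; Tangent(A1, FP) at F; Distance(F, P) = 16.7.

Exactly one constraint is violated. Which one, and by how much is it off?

Distance(F, P) = 16.7 — off by 8.90.

Z = (0.00, 0.00) ✓; Z.y = 0.00, K.y = 0.00 ✓; |ZK| = 46.80 ✓; ∠(WK, KZ) = 90.00° ✓; |WK| = 8.700 ✓; bearing(W→F) − bearing(W→K) = 67.00° ✓; |WF| = 8.700 ✓; ∠(WF, FP) = 90.00° ✓; |FP| = 7.801 ✗.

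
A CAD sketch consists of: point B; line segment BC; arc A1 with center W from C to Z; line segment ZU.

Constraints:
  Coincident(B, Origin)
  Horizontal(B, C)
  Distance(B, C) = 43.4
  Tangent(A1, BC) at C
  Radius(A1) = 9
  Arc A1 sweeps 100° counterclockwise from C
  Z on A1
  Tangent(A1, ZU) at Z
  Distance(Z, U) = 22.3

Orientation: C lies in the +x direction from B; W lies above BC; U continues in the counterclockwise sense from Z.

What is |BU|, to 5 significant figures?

58.305

B is at the origin; B and C share the same y with |BC| = 43.4 and C on the +x side, so C = (43.400, 0.0000). Tangency of A1 to BC means the radius WC is perpendicular to BC, so W = C + (0, 9) = (43.400, 9.0000). On A1, C sits at bearing -90° from W; a 100° counterclockwise sweep puts Z at bearing 10°, so Z = W + 9.0·(cos 10°, sin 10°) = (52.263, 10.563). The tangent condition forces WZ to be normal to ZU, so ZU runs along (−sin 10°, cos 10°); with |ZU| = 22.3, U = (48.391, 32.524). Then |BU| = |U − B| = 58.305.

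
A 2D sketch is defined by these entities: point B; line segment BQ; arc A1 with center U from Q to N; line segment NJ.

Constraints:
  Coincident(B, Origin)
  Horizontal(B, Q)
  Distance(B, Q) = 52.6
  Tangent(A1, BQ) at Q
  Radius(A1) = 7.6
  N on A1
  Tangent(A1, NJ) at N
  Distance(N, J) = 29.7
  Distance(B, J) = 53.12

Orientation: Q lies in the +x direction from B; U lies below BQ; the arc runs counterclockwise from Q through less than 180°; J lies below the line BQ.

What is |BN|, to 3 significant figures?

45.6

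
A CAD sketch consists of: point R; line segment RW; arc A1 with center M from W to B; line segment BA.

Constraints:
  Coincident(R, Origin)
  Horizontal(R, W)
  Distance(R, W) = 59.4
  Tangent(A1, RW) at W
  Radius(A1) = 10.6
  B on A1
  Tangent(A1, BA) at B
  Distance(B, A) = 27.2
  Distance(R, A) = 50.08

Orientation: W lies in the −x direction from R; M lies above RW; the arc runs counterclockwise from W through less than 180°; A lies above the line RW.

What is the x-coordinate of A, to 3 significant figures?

-39.0

Checks: ∠(MW, WR) = 90.00° ✓; |MW| = 10.60 ✓; |MB| = 10.60 ✓; ∠(MB, BA) = 90.00° ✓; |BA| = 27.20 ✓; |RA| = 50.08 ✓.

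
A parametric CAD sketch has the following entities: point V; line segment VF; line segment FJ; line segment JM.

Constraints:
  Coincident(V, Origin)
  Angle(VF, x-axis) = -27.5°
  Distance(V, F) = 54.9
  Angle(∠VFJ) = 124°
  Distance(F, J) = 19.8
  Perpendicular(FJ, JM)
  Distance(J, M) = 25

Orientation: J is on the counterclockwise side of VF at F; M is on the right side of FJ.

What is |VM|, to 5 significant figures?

86.732

V is at the origin; VF runs at -27.5° with length 54.9, so F = 54.9·(cos -27.5°, sin -27.5°) = (48.697, -25.350). ∠VFJ = 124.0°, so FJ runs at -27.5° + (180° − 124.0°) = 28.500° from the x-axis; with |FJ| = 19.8, J = F + 19.8·(cos 28.500°, sin 28.500°) = (66.097, -15.902). FJ ⟂ JM; with |JM| = 25.0 on the right of FJ, M = J + 25.0·(0.47716, -0.87882) = (78.026, -37.873). Then |VM| = |M − V| = 86.732.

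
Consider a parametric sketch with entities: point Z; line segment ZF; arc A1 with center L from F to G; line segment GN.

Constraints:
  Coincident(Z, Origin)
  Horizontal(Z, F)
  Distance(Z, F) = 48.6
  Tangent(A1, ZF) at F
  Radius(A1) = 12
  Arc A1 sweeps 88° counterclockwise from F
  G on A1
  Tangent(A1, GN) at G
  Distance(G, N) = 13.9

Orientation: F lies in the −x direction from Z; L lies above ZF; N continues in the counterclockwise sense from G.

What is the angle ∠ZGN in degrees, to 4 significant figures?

105.6°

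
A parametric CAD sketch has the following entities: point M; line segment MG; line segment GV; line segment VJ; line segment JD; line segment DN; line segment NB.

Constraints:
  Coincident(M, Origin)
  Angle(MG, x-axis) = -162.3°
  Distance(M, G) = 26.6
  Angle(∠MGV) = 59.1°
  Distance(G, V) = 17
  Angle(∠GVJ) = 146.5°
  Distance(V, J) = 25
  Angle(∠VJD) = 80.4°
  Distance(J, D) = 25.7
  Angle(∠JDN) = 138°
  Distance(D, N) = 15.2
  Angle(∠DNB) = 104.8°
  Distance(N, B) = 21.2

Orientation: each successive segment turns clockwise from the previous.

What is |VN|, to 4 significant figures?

35.88

∠VJD = 80.4° gives JD at -56.30° from the x-axis; with |JD| = 25.7, D = (10.99, 4.228). ∠JDN = 138.0° gives DN at -98.30° from the x-axis; with |DN| = 15.2, N = (8.801, -10.81). Then |VN| = |N − V| = 35.88.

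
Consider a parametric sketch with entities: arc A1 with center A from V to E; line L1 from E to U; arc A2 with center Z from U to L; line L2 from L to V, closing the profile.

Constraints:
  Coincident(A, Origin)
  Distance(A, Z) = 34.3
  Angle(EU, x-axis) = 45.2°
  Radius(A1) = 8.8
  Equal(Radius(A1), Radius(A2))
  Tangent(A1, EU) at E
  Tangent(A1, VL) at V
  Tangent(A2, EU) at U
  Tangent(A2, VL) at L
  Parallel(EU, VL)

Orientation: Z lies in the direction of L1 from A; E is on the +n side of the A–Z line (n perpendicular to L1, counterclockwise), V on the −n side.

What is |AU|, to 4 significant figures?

35.41

The slot axis is L1's direction at 45.2°, so u = (cos 45.2°, sin 45.2°) = (0.7046, 0.7096) and n = (−sin 45.2°, cos 45.2°) = (-0.7096, 0.7046). A is at the origin and Z lies 34.3 along u from A, so Z = 34.3·u = (24.17, 24.34). Tangency of A1 to both parallel lines with radius 8.8 puts E and V at A ± 8.8·n: E = (-6.244, 6.201), V = (6.244, -6.201). Equal radii place U and L the same way about Z: U = Z + 8.8·n = (17.92, 30.54), L = Z − 8.8·n = (30.41, 18.14). Then |AU| = |U − A| = 35.41.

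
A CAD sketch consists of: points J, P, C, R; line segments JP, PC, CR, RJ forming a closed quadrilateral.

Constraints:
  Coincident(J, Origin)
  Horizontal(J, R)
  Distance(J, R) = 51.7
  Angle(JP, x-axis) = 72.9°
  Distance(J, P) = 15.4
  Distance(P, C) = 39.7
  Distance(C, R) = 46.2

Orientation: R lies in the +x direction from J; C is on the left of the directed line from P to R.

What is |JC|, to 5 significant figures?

53.699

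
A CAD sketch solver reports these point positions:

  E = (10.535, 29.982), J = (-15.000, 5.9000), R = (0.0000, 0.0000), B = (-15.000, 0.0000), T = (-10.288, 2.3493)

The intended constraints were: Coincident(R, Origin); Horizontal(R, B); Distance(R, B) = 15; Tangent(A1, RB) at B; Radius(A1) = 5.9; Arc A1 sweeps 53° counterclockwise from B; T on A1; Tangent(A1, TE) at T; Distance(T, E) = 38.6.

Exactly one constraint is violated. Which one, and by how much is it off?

Distance(T, E) = 38.6 — off by 4.00.

R = (0.00, 0.00) ✓; R.y = 0.00, B.y = 0.00 ✓; |RB| = 15.00 ✓; ∠(JB, BR) = 90.00° ✓; |JB| = 5.900 ✓; bearing(J→T) − bearing(J→B) = 53.00° ✓; |JT| = 5.900 ✓; ∠(JT, TE) = 90.00° ✓; |TE| = 34.60 ✗.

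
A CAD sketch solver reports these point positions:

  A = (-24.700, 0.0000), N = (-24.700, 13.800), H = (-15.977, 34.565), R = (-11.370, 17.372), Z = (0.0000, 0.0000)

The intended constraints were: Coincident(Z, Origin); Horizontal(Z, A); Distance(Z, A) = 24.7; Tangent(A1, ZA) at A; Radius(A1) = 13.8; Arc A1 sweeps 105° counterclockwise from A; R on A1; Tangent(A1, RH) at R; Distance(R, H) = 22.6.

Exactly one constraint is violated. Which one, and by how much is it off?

Distance(R, H) = 22.6 — off by 4.80.

Z = (0.00, 0.00) ✓; Z.y = 0.00, A.y = 0.00 ✓; |ZA| = 24.70 ✓; ∠(NA, AZ) = 90.00° ✓; |NA| = 13.80 ✓; bearing(N→R) − bearing(N→A) = 105.0° ✓; |NR| = 13.80 ✓; ∠(NR, RH) = 90.00° ✓; |RH| = 17.80 ✗.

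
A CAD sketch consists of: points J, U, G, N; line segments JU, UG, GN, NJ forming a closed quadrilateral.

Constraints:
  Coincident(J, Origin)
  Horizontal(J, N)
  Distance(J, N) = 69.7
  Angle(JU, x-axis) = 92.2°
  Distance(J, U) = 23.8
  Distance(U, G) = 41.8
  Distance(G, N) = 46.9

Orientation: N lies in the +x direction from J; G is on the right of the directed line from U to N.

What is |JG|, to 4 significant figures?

25.82

Checks: |UG| = 41.80 ✓; |GN| = 46.90 ✓.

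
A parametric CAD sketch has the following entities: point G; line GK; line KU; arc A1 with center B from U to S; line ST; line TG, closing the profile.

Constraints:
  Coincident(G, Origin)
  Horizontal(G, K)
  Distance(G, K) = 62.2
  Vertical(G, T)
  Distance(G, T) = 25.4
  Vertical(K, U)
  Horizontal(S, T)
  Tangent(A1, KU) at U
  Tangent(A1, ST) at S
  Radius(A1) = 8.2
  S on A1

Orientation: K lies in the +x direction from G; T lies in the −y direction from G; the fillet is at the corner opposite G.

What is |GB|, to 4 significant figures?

56.67

G and T share the same x with |GT| = 25.4 and T on the −y side, so T = (0.000, -25.40). The virtual corner opposite G is at (62.20, -25.40). The tangent condition forces BU to be normal to KU and A1 meets ST tangentially, so BS is at right angles to ST, with radius 8.2, so the center B sits 8.2 in from both sides at B = (54.00, -17.20). Then |GB| = |B − G| = 56.67.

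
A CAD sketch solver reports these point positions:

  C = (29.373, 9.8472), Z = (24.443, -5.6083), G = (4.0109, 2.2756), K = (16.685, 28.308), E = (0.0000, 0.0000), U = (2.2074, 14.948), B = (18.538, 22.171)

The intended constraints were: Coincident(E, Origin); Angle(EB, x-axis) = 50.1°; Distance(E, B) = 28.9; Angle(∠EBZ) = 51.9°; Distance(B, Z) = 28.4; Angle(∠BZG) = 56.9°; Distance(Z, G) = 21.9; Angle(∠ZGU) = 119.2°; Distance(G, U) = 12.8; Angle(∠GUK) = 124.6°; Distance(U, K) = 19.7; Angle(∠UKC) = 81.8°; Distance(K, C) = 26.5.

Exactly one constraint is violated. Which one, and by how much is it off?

Distance(K, C) = 26.5 — off by 4.10.

E = (0.00, 0.00) ✓; EB at 50.10° ✓; |EB| = 28.90 ✓; ∠EBZ = 51.90° ✓; |BZ| = 28.40 ✓; ∠BZG = 56.90° ✓; |ZG| = 21.90 ✓; ∠ZGU = 119.2° ✓; |GU| = 12.80 ✓; ∠GUK = 124.6° ✓; |UK| = 19.70 ✓; ∠UKC = 81.80° ✓; |KC| = 22.40 ✗.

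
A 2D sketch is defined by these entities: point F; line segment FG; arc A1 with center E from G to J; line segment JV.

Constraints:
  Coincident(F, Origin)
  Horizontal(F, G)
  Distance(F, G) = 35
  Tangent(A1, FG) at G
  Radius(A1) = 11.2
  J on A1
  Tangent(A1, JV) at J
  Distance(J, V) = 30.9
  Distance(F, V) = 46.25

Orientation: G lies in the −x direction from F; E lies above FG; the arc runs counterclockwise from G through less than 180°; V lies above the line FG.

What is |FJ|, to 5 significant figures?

25.957

F is at the origin; F and G share the same y with |FG| = 35.0 and G on the −x side, so G = (-35.000, 0.0000). A1 meets FG tangentially, so EG is at right angles to FG, so E = G + (0, 11.2) = (-35.000, 11.200). Since EJ ⟂ JV (tangency), |EV| = √(11.2² + 30.9²) = 32.867 regardless of where J sits on A1. So V lies on both circle(F, 46.25) and circle(E, 32.867); the above-FG intersection is V = (-21.277, 41.065). J is the foot of the tangent from V: J = (-23.839, 10.272).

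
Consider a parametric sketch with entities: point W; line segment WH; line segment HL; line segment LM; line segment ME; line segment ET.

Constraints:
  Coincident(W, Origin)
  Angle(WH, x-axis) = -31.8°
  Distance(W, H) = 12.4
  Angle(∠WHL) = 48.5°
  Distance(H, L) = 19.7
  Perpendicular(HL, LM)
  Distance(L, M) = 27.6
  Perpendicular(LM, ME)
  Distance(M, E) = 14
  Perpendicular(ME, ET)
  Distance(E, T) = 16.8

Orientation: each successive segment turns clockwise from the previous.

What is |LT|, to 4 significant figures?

17.68

W is at the origin; WH runs at -31.8° with length 12.4, so H = (10.54, -6.534). ∠WHL = 48.5° gives HL at -163.3° from the x-axis; with |HL| = 19.7, L = (-8.330, -12.20). HL ⟂ LM, so LM runs at 106.7°; with |LM| = 27.6, M = (-16.26, 14.24). The perpendicularity gives ME at right angles to LM, so ME runs at 16.70°; with |ME| = 14.0, E = (-2.852, 18.26). The perpendicularity gives ET at right angles to ME, so ET runs at -73.30°; with |ET| = 16.8, T = (1.976, 2.172). Then |LT| = |T − L| = 17.68.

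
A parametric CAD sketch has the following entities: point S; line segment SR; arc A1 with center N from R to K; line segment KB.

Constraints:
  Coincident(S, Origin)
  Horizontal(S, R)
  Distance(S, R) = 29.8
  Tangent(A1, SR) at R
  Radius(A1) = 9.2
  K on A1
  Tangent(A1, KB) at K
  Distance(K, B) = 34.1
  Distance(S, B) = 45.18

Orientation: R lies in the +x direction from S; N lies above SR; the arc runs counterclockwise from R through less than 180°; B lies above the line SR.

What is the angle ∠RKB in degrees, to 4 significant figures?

116.5°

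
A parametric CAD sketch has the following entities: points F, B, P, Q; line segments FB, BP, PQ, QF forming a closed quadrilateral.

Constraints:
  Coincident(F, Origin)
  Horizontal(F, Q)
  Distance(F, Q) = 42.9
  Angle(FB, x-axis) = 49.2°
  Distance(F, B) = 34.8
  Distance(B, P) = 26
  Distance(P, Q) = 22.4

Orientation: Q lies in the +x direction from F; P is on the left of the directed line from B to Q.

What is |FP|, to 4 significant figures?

52.99

F is at the origin; F and Q share the same y with |FQ| = 42.9 and Q in +x, so Q = (42.9, 0). FB runs at 49.2° with |FB| = 34.8, so B = (22.74, 26.34). P is determined by |BP| = 26.0 and |PQ| = 22.4 together: it lies at the intersection of circle(B, 26.0) and circle(Q, 22.4). With |BQ| = 33.17, the foot of the radical line on BQ is 19.21 from B and the perpendicular offset is √(26.0² − 19.21²) = 17.52. Taking the left-of-BQ solution: P = (48.33, 21.73).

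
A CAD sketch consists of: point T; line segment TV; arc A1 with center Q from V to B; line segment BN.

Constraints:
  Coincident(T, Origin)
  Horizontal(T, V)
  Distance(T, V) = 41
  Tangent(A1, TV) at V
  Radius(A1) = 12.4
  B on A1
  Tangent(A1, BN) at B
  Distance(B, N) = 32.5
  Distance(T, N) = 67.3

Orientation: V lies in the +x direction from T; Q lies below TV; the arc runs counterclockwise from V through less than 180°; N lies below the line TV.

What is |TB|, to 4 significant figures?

36.28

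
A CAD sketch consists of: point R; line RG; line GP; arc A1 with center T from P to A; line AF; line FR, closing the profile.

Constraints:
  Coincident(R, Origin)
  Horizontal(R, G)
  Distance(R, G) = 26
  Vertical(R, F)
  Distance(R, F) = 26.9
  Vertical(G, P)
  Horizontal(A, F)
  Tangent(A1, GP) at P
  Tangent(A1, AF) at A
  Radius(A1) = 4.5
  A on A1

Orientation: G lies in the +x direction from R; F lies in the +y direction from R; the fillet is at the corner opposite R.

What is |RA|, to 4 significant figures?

34.44

R is at the origin; RG is horizontal with |RG| = 26.0 and G on the +x side, so G = (26.00, 0.000). R and F share the same x with |RF| = 26.9 and F on the +y side, so F = (0.000, 26.90). The virtual corner opposite R is at (26.00, 26.90). The tangent condition forces TP to be normal to GP and tangency of A1 to AF means the radius TA is perpendicular to AF, with radius 4.5, so the center T sits 4.5 in from both sides at T = (21.50, 22.40). That places the tangent points at P = (26.00, 22.40) on GP and A = (21.50, 26.90) on AF. Then |RA| = |A − R| = 34.44.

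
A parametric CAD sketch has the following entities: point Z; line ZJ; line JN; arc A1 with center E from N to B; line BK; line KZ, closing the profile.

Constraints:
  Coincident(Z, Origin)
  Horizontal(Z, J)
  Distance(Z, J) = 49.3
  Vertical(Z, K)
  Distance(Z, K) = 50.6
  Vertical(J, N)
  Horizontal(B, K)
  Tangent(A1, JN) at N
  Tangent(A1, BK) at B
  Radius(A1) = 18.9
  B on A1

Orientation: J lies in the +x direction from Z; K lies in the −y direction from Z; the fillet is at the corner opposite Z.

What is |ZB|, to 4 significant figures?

59.03

Z is at the origin; ZJ is horizontal with |ZJ| = 49.3 and J on the +x side, so J = (49.30, 0.000). Z and K share the same x with |ZK| = 50.6 and K on the −y side, so K = (0.000, -50.60). The virtual corner opposite Z is at (49.30, -50.60). Tangency of A1 to JN means the radius EN is perpendicular to JN and the tangent condition forces EB to be normal to BK, with radius 18.9, so the center E sits 18.9 in from both sides at E = (30.40, -31.70). That places the tangent points at N = (49.30, -31.70) on JN and B = (30.40, -50.60) on BK. Then |ZB| = |B − Z| = 59.03.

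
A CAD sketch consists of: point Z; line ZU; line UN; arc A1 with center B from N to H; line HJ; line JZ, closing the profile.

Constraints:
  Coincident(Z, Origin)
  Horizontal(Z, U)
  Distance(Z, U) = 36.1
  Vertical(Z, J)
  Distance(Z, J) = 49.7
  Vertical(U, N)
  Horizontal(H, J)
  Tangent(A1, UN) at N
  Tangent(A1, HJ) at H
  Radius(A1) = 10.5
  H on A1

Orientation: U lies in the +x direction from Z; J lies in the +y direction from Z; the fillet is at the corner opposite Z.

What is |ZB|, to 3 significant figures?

46.8

Z is at the origin; Z and U share the same y with |ZU| = 36.1 and U on the +x side, so U = (36.1, 0.00). ZJ is vertical with |ZJ| = 49.7 and J on the +y side, so J = (0.00, 49.7). The virtual corner opposite Z is at (36.1, 49.7). The tangent condition forces BN to be normal to UN and tangency of A1 to HJ means the radius BH is perpendicular to HJ, with radius 10.5, so the center B sits 10.5 in from both sides at B = (25.6, 39.2). Then |ZB| = |B − Z| = 46.8.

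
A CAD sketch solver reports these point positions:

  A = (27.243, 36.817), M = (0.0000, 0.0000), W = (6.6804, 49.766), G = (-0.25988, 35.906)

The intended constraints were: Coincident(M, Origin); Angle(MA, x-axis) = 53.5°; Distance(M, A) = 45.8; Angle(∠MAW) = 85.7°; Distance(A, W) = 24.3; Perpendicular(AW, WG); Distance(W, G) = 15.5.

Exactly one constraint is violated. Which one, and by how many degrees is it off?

Perpendicular(AW, WG) — off by 5.60°.

M = (0.00, 0.00) ✓; MA at 53.50° ✓; |MA| = 45.80 ✓; ∠MAW = 85.70° ✓; |AW| = 24.30 ✓; ∠(AW, WG) = 95.60° ✗; |WG| = 15.50 ✓.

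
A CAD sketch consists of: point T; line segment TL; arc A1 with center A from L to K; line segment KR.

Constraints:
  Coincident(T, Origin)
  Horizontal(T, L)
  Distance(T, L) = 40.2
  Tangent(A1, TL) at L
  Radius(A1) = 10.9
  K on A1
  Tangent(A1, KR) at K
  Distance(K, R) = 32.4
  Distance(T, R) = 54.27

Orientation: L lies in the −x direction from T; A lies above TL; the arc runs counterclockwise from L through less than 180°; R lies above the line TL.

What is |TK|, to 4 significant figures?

31.58

Checks: |AL| = 10.90 ✓; |AK| = 10.90 ✓; ∠(AK, KR) = 90.00° ✓; |KR| = 32.40 ✓; |TR| = 54.27 ✓.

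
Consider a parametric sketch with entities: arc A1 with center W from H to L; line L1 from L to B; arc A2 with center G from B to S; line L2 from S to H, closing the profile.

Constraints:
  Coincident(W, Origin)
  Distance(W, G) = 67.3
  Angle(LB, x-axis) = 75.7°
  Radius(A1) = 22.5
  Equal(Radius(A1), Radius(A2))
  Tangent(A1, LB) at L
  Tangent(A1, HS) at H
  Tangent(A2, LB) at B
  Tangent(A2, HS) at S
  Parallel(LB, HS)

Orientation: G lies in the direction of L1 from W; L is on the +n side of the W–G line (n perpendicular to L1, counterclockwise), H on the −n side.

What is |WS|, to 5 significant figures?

70.962

Tangency of A1 to both parallel lines with radius 22.5 puts L and H at W ± 22.5·n: L = (-21.803, 5.5575), H = (21.803, -5.5575). Equal radii place B and S the same way about G: B = G + 22.5·n = (-5.1798, 70.772), S = G − 22.5·n = (38.426, 59.657). Then |WS| = |S − W| = 70.962.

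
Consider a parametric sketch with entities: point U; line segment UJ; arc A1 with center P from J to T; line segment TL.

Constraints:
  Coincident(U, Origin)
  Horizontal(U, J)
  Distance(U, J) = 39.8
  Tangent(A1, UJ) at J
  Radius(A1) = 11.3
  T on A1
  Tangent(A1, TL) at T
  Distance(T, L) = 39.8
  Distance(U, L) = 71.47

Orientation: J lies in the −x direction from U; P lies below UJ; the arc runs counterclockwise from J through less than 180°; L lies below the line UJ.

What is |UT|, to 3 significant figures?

52.4

Checks: ∠(PJ, JU) = 90.00° ✓; |PT| = 11.30 ✓; ∠(PT, TL) = 90.00° ✓; |TL| = 39.80 ✓; |UL| = 71.47 ✓.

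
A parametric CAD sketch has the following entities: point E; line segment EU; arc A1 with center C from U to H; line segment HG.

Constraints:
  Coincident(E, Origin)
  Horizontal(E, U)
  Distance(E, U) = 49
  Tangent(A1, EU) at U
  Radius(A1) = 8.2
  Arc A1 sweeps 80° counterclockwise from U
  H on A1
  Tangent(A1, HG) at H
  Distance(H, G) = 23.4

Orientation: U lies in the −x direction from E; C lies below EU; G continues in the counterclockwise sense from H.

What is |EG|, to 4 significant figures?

68.02

E is at the origin; E and U share the same y with |EU| = 49.0 and U on the −x side, so U = (-49.00, 0.000). Since A1 is tangent to EU there, CU ⟂ EU, so C = U + (0, -8.2) = (-49.00, -8.200). On A1, U sits at bearing 90° from C; an 80° counterclockwise sweep puts H at bearing 170°, so H = C + 8.2·(cos 170°, sin 170°) = (-57.08, -6.776). The tangent condition forces CH to be normal to HG, so HG runs along (−sin 170°, cos 170°); with |HG| = 23.4, G = (-61.14, -29.82). Then |EG| = |G − E| = 68.02.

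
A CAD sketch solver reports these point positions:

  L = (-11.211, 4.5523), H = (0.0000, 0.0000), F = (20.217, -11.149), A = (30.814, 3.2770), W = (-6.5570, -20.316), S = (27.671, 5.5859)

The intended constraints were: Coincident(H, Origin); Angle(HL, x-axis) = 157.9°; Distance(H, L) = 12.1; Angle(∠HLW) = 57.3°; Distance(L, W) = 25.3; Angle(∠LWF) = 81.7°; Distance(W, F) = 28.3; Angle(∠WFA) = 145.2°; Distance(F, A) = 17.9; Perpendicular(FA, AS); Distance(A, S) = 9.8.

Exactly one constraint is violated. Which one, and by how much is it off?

Distance(A, S) = 9.8 — off by 5.90.

H = (0.00, 0.00) ✓; HL at 157.9° ✓; |HL| = 12.10 ✓; ∠HLW = 57.30° ✓; |LW| = 25.30 ✓; ∠LWF = 81.70° ✓; |WF| = 28.30 ✓; ∠WFA = 145.2° ✓; |FA| = 17.90 ✓; ∠(FA, AS) = 90.00° ✓; |AS| = 3.900 ✗.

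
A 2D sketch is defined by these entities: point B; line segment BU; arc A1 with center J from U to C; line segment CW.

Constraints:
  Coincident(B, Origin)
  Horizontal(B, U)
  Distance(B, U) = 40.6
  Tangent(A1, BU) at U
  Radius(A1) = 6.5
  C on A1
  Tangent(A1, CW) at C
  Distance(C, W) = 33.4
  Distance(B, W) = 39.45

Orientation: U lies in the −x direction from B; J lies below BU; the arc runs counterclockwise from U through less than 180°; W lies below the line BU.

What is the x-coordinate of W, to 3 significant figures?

-20.3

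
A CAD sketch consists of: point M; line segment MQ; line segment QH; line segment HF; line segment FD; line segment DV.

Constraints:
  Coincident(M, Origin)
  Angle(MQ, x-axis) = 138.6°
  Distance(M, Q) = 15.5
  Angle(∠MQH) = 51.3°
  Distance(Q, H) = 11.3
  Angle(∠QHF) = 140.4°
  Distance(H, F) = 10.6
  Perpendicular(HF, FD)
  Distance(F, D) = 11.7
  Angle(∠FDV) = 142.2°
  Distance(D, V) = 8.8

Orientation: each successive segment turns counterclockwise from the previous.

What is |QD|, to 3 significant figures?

19.8

M is at the origin; MQ runs at 138.6° with length 15.5, so Q = (-11.6, 10.3). ∠MQH = 51.3° gives QH at -92.7° from the x-axis; with |QH| = 11.3, H = (-12.2, -1.04). ∠QHF = 140.4° gives HF at -53.1° from the x-axis; with |HF| = 10.6, F = (-5.79, -9.51). The perpendicularity gives FD at right angles to HF, so FD runs at 36.9°; with |FD| = 11.7, D = (3.56, -2.49). Then |QD| = |D − Q| = 19.8.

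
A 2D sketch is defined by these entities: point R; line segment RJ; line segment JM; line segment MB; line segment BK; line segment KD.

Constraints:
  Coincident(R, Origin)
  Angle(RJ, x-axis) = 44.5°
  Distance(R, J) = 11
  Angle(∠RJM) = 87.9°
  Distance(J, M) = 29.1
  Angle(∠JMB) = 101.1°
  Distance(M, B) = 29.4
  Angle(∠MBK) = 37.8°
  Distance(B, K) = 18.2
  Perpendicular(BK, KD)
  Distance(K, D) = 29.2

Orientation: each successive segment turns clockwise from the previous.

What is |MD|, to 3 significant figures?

12.3

∠MBK = 37.8° gives BK at 91.3° from the x-axis; with |BK| = 18.2, K = (9.57, -19.2). BK ⟂ KD, so KD runs at 1.30°; with |KD| = 29.2, D = (38.8, -18.6). Then |MD| = |D − M| = 12.3.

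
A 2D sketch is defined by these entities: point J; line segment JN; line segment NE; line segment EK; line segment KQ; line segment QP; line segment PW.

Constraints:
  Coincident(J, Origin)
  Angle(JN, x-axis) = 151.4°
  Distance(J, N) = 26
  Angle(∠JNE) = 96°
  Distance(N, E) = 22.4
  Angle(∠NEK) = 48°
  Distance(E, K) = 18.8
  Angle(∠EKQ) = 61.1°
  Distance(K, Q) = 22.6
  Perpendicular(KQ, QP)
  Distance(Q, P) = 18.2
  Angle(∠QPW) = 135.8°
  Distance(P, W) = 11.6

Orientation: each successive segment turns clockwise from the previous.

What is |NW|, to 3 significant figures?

31.3

J is at the origin; JN runs at 151.4° with length 26.0, so N = (-22.8, 12.4). ∠JNE = 96.0° gives NE at 67.4° from the x-axis; with |NE| = 22.4, E = (-14.2, 33.1). ∠NEK = 48.0° gives EK at -64.6° from the x-axis; with |EK| = 18.8, K = (-6.16, 16.1). ∠EKQ = 61.1° gives KQ at 176° from the x-axis; with |KQ| = 22.6, Q = (-28.7, 17.5). KQ ⟂ QP, so QP runs at 86.5°; with |QP| = 18.2, P = (-27.6, 35.7). ∠QPW = 135.8° gives PW at 42.3° from the x-axis; with |PW| = 11.6, W = (-19.0, 43.5). Then |NW| = |W − N| = 31.3.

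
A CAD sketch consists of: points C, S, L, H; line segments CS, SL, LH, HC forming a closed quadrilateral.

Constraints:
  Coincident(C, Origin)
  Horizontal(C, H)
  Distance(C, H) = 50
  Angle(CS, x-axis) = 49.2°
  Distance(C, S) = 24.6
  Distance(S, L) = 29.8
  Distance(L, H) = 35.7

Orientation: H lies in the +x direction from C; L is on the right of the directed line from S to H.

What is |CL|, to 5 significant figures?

19.596

Checks: |SL| = 29.80 ✓; |LH| = 35.70 ✓.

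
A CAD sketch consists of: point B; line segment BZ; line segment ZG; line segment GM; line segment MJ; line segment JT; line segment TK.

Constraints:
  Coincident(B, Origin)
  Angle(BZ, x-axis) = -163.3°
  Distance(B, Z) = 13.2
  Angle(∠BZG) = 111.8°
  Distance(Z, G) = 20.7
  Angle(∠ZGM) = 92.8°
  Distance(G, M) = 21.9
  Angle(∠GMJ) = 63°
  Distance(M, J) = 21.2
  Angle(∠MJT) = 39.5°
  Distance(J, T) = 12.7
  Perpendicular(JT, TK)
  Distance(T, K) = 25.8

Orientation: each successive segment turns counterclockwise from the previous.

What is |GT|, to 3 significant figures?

11.5

B is at the origin; BZ runs at -163.3° with length 13.2, so Z = (-12.6, -3.79). ∠BZG = 111.8° gives ZG at -95.1° from the x-axis; with |ZG| = 20.7, G = (-14.5, -24.4). ∠ZGM = 92.8° gives GM at -7.90° from the x-axis; with |GM| = 21.9, M = (7.21, -27.4). ∠GMJ = 63.0° gives MJ at 109° from the x-axis; with |MJ| = 21.2, J = (0.272, -7.39). ∠MJT = 39.5° gives JT at -110° from the x-axis; with |JT| = 12.7, T = (-4.16, -19.3). Then |GT| = |T − G| = 11.5.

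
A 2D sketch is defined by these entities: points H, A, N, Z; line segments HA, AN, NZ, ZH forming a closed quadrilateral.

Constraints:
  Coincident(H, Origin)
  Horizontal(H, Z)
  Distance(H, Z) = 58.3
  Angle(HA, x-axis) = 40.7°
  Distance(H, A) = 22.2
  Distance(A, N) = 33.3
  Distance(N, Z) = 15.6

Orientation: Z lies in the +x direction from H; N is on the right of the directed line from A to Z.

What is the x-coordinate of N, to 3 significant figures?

43.6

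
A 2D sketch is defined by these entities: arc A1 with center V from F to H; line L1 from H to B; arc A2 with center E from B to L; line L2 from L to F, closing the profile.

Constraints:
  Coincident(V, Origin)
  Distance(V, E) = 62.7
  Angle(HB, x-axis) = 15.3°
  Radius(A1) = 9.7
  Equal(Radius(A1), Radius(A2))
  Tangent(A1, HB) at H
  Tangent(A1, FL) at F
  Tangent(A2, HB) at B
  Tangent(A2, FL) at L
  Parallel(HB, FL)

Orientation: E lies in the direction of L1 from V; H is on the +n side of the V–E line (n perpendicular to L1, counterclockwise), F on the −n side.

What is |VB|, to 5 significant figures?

63.446

The slot axis is L1's direction at 15.3°, so u = (cos 15.3°, sin 15.3°) = (0.96456, 0.26387) and n = (−sin 15.3°, cos 15.3°) = (-0.26387, 0.96456). V is at the origin and E lies 62.7 along u from V, so E = 62.7·u = (60.478, 16.545). Tangency of A1 to both parallel lines with radius 9.7 puts H and F at V ± 9.7·n: H = (-2.5596, 9.3562), F = (2.5596, -9.3562). Equal radii place B and L the same way about E: B = E + 9.7·n = (57.918, 25.901), L = E − 9.7·n = (63.037, 7.1886). Then |VB| = |B − V| = 63.446.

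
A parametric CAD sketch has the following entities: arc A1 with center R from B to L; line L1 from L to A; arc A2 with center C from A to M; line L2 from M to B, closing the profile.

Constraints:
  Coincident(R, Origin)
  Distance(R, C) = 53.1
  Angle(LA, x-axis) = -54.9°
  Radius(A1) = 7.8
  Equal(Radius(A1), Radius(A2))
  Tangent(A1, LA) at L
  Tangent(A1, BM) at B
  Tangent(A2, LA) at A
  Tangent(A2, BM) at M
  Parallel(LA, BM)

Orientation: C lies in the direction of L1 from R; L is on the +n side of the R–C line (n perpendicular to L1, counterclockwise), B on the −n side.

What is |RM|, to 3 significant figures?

53.7

The slot axis is L1's direction at -54.9°, so u = (cos -54.9°, sin -54.9°) = (0.575, -0.818) and n = (−sin -54.9°, cos -54.9°) = (0.818, 0.575). R is at the origin and C lies 53.1 along u from R, so C = 53.1·u = (30.5, -43.4). Tangency of A1 to both parallel lines with radius 7.8 puts L and B at R ± 7.8·n: L = (6.38, 4.49), B = (-6.38, -4.49). Equal radii place A and M the same way about C: A = C + 7.8·n = (36.9, -39.0), M = C − 7.8·n = (24.2, -47.9). Then |RM| = |M − R| = 53.7.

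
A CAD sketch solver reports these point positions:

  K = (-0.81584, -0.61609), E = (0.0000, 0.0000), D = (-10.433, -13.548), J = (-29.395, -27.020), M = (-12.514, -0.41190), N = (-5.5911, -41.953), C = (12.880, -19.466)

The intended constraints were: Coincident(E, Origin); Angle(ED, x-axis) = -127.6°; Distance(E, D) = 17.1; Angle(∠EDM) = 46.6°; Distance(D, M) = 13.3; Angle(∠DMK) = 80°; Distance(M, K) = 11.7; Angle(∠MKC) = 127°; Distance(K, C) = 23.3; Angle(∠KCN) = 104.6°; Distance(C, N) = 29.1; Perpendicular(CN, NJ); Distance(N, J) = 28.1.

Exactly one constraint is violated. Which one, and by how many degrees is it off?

Perpendicular(CN, NJ) — off by 7.30°.

E = (0.00, 0.00) ✓; ED at -127.6° ✓; |ED| = 17.10 ✓; ∠EDM = 46.60° ✓; |DM| = 13.30 ✓; ∠DMK = 80.00° ✓; |MK| = 11.70 ✓; ∠MKC = 127.0° ✓; |KC| = 23.30 ✓; ∠KCN = 104.6° ✓; |CN| = 29.10 ✓; ∠(CN, NJ) = 82.70° ✗; |NJ| = 28.10 ✓.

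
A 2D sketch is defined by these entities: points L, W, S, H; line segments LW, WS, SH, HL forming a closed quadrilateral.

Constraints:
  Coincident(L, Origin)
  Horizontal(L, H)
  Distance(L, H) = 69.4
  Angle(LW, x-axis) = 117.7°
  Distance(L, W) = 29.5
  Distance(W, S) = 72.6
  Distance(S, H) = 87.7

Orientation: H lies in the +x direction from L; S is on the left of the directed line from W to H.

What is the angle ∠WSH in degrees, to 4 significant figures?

65.05°

Checks: |WS| = 72.60 ✓; |SH| = 87.70 ✓.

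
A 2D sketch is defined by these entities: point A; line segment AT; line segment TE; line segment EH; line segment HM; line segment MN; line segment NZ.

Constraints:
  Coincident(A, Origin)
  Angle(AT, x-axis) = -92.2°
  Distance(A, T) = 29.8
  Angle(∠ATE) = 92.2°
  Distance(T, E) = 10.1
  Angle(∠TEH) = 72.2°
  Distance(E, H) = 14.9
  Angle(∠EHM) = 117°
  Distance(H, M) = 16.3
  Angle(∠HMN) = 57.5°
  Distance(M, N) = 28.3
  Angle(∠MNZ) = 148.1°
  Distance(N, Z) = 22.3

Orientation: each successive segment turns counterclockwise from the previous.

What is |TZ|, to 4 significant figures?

28.99

∠HMN = 57.5° gives MN at -71.10° from the x-axis; with |MN| = 28.3, N = (-1.203, -39.00). ∠MNZ = 148.1° gives NZ at -39.20° from the x-axis; with |NZ| = 22.3, Z = (16.08, -53.09). Then |TZ| = |Z − T| = 28.99.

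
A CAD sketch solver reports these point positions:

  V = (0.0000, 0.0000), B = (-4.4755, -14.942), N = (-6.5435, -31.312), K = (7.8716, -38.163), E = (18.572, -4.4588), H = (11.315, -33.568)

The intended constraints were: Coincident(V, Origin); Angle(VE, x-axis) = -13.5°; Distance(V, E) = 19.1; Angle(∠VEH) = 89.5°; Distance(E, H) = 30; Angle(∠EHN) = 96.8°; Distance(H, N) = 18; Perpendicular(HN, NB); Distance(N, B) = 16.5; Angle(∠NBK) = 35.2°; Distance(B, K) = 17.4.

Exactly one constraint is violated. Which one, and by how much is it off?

Distance(B, K) = 17.4 — off by 8.90.

V = (0.00, 0.00) ✓; VE at -13.50° ✓; |VE| = 19.10 ✓; ∠VEH = 89.50° ✓; |EH| = 30.00 ✓; ∠EHN = 96.80° ✓; |HN| = 18.00 ✓; ∠(HN, NB) = 90.00° ✓; |NB| = 16.50 ✓; ∠NBK = 35.20° ✓; |BK| = 26.30 ✗.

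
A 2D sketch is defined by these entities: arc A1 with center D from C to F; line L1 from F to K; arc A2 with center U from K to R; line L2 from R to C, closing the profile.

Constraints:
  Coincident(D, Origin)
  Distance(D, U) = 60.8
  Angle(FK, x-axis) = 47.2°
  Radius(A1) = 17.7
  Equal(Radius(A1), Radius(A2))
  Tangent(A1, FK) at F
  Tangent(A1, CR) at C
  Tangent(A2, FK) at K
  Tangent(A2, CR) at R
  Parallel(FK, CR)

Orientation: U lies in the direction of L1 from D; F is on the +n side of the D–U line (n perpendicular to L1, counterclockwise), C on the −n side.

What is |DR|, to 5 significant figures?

63.324

Tangency of A1 to both parallel lines with radius 17.7 puts F and C at D ± 17.7·n: F = (-12.987, 12.026), C = (12.987, -12.026). Equal radii place K and R the same way about U: K = U + 17.7·n = (28.323, 56.637), R = U − 17.7·n = (54.297, 32.585). Then |DR| = |R − D| = 63.324.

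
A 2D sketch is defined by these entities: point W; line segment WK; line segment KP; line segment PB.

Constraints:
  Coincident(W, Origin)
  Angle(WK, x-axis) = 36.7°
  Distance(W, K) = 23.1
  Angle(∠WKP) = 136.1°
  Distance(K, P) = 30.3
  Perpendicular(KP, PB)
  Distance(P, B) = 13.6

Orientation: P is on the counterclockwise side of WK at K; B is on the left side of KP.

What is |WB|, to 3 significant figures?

47.0

W is at the origin; WK runs at 36.7° with length 23.1, so K = 23.1·(cos 36.7°, sin 36.7°) = (18.5, 13.8). ∠WKP = 136.1°, so KP runs at 36.7° + (180° − 136.1°) = 80.6° from the x-axis; with |KP| = 30.3, P = K + 30.3·(cos 80.6°, sin 80.6°) = (23.5, 43.7). KP is perpendicular to PB; with |PB| = 13.6 on the left of KP, B = P + 13.6·(-0.987, 0.163) = (10.1, 45.9). Then |WB| = |B − W| = 47.0.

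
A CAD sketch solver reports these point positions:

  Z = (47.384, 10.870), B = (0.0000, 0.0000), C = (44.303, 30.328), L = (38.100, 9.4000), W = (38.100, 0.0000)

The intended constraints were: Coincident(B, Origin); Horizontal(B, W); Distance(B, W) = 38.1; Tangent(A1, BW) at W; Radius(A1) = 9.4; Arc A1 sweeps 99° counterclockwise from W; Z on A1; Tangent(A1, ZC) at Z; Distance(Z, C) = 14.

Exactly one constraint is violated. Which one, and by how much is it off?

Distance(Z, C) = 14 — off by 5.70.

B = (0.00, 0.00) ✓; B.y = 0.00, W.y = 0.00 ✓; |BW| = 38.10 ✓; ∠(LW, WB) = 90.00° ✓; |LW| = 9.400 ✓; bearing(L→Z) − bearing(L→W) = 99.00° ✓; |LZ| = 9.400 ✓; ∠(LZ, ZC) = 90.00° ✓; |ZC| = 19.70 ✗.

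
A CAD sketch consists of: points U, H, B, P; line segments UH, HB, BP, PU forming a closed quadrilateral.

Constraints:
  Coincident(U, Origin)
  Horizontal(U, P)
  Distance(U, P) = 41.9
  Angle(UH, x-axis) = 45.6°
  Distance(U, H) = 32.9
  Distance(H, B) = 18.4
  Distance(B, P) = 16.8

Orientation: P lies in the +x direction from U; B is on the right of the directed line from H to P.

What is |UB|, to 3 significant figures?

26.5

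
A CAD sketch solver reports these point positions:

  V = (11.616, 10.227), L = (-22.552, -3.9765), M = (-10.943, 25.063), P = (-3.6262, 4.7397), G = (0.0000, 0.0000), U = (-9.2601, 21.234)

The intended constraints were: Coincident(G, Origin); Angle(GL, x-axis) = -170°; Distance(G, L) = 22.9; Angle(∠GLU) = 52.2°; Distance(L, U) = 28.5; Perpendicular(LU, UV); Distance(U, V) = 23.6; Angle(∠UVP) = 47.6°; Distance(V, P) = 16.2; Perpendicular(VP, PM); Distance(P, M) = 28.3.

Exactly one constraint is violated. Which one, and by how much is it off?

Distance(P, M) = 28.3 — off by 6.70.

G = (0.00, 0.00) ✓; GL at -170.0° ✓; |GL| = 22.90 ✓; ∠GLU = 52.20° ✓; |LU| = 28.50 ✓; ∠(LU, UV) = 90.00° ✓; |UV| = 23.60 ✓; ∠UVP = 47.60° ✓; |VP| = 16.20 ✓; ∠(VP, PM) = 90.00° ✓; |PM| = 21.60 ✗.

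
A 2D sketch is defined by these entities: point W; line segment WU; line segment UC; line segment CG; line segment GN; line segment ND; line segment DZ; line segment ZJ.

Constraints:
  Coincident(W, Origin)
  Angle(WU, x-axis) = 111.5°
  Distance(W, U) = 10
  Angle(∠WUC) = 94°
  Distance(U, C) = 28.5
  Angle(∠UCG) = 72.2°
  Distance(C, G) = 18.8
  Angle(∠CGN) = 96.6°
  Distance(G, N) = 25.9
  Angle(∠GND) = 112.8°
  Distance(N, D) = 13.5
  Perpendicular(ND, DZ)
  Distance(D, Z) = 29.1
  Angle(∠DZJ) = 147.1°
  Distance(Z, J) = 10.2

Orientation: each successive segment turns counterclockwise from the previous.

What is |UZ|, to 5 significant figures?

23.955

W is at the origin; WU runs at 111.5° with length 10.0, so U = (-3.6650, 9.3042). ∠WUC = 94.0° gives UC at -162.50° from the x-axis; with |UC| = 28.5, C = (-30.846, 0.73406). ∠UCG = 72.2° gives CG at -54.700° from the x-axis; with |CG| = 18.8, G = (-19.982, -14.609). ∠CGN = 96.6° gives GN at 28.700° from the x-axis; with |GN| = 25.9, N = (2.7359, -2.1715). ∠GND = 112.8° gives ND at 95.900° from the x-axis; with |ND| = 13.5, D = (1.3482, 11.257). The perpendicularity gives DZ at right angles to ND, so DZ runs at -174.10°; with |DZ| = 29.1, Z = (-27.598, 8.2657). Then |UZ| = |Z − U| = 23.955.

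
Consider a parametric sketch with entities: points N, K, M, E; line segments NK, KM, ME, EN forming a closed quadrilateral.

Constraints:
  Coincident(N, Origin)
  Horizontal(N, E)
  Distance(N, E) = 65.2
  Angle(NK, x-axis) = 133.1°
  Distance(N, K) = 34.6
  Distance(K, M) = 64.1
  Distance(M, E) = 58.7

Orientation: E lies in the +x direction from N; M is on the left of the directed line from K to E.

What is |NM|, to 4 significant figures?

61.61

Checks: |KM| = 64.10 ✓; |ME| = 58.70 ✓.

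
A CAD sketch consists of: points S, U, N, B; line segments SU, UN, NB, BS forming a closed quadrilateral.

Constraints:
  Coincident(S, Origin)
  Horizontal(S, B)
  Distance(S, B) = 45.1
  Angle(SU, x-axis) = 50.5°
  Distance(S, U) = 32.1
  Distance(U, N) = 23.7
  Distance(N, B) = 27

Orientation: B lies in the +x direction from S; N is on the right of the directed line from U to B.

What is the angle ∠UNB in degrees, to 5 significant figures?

86.955°

S is at the origin; SB is horizontal with |SB| = 45.1 and B in +x, so B = (45.1, 0). SU runs at 50.5° with |SU| = 32.1, so U = (20.418, 24.769). N is determined by |UN| = 23.7 and |NB| = 27.0 together: it lies at the intersection of circle(U, 23.7) and circle(B, 27.0). With |UB| = 34.967, the foot of the radical line on UB is 15.091 from U and the perpendicular offset is √(23.7² − 15.091²) = 18.274. Taking the right-of-UB solution: N = (18.126, 1.1803).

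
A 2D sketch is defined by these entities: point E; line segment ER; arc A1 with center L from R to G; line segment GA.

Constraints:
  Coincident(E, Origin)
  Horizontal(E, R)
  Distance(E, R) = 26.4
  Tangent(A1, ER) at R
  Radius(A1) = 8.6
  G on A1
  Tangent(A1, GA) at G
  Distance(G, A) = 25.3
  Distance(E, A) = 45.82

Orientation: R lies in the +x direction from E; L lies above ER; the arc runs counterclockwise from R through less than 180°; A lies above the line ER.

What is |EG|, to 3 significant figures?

36.3

Checks: ∠(LR, RE) = 90.00° ✓; |LR| = 8.600 ✓; |LG| = 8.600 ✓; ∠(LG, GA) = 90.00° ✓; |GA| = 25.30 ✓; |EA| = 45.82 ✓.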